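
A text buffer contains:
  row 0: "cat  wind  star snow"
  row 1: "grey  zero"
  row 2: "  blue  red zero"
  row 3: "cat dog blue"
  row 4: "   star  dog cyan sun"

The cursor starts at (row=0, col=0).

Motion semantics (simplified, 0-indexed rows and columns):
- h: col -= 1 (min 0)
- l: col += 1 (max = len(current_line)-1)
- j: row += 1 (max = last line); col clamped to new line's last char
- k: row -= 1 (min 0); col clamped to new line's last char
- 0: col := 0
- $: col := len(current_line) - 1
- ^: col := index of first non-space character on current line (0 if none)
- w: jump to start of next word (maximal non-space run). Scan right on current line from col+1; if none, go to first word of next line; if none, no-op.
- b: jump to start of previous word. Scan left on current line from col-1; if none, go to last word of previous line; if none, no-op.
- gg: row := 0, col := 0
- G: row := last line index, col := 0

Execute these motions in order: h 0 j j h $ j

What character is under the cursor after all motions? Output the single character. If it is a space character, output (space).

After 1 (h): row=0 col=0 char='c'
After 2 (0): row=0 col=0 char='c'
After 3 (j): row=1 col=0 char='g'
After 4 (j): row=2 col=0 char='_'
After 5 (h): row=2 col=0 char='_'
After 6 ($): row=2 col=15 char='o'
After 7 (j): row=3 col=11 char='e'

Answer: e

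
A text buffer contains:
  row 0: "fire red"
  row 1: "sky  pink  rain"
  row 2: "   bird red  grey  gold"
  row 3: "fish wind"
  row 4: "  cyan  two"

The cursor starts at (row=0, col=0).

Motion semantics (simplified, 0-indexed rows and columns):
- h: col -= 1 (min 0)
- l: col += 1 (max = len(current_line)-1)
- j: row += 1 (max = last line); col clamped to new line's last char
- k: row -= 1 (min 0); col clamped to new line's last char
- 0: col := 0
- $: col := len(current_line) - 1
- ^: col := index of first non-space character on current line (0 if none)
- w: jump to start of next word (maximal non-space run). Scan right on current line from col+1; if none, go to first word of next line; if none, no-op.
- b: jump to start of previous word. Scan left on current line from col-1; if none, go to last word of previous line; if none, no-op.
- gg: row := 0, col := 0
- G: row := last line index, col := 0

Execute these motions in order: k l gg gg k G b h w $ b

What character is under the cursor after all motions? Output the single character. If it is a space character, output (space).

Answer: w

Derivation:
After 1 (k): row=0 col=0 char='f'
After 2 (l): row=0 col=1 char='i'
After 3 (gg): row=0 col=0 char='f'
After 4 (gg): row=0 col=0 char='f'
After 5 (k): row=0 col=0 char='f'
After 6 (G): row=4 col=0 char='_'
After 7 (b): row=3 col=5 char='w'
After 8 (h): row=3 col=4 char='_'
After 9 (w): row=3 col=5 char='w'
After 10 ($): row=3 col=8 char='d'
After 11 (b): row=3 col=5 char='w'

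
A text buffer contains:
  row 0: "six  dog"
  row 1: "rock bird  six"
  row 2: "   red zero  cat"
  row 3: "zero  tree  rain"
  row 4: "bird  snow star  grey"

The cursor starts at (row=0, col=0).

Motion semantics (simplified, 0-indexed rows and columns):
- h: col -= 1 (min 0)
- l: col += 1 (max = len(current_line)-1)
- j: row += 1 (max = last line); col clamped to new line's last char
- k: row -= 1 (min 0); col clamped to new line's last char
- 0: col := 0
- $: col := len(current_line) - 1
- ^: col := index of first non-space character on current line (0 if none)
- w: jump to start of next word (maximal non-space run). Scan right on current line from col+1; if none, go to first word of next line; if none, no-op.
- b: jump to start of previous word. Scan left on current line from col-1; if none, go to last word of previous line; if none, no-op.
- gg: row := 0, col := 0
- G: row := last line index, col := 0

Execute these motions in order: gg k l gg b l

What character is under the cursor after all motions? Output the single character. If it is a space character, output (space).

Answer: i

Derivation:
After 1 (gg): row=0 col=0 char='s'
After 2 (k): row=0 col=0 char='s'
After 3 (l): row=0 col=1 char='i'
After 4 (gg): row=0 col=0 char='s'
After 5 (b): row=0 col=0 char='s'
After 6 (l): row=0 col=1 char='i'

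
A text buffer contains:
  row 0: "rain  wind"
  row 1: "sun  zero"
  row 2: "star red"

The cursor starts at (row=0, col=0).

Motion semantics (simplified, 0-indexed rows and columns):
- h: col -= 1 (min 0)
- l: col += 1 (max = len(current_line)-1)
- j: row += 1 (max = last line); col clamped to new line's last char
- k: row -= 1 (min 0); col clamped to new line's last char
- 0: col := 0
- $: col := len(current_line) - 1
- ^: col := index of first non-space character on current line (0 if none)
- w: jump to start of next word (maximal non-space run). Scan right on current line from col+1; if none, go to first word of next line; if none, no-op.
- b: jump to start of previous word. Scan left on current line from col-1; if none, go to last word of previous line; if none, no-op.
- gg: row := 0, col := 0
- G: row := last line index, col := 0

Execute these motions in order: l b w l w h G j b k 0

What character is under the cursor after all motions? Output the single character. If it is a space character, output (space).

Answer: r

Derivation:
After 1 (l): row=0 col=1 char='a'
After 2 (b): row=0 col=0 char='r'
After 3 (w): row=0 col=6 char='w'
After 4 (l): row=0 col=7 char='i'
After 5 (w): row=1 col=0 char='s'
After 6 (h): row=1 col=0 char='s'
After 7 (G): row=2 col=0 char='s'
After 8 (j): row=2 col=0 char='s'
After 9 (b): row=1 col=5 char='z'
After 10 (k): row=0 col=5 char='_'
After 11 (0): row=0 col=0 char='r'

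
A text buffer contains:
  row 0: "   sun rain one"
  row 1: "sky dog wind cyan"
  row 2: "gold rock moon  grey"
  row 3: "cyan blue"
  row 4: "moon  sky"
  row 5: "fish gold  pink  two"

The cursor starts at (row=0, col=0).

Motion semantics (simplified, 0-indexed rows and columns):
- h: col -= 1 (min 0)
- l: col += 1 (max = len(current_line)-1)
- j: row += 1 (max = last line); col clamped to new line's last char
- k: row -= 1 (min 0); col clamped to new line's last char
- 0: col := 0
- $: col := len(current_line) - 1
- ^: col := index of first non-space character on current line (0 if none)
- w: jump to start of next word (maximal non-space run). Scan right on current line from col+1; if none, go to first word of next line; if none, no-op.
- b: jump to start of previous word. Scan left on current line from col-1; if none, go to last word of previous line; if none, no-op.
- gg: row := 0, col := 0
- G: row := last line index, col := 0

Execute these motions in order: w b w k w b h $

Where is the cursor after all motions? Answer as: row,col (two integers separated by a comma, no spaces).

After 1 (w): row=0 col=3 char='s'
After 2 (b): row=0 col=3 char='s'
After 3 (w): row=0 col=7 char='r'
After 4 (k): row=0 col=7 char='r'
After 5 (w): row=0 col=12 char='o'
After 6 (b): row=0 col=7 char='r'
After 7 (h): row=0 col=6 char='_'
After 8 ($): row=0 col=14 char='e'

Answer: 0,14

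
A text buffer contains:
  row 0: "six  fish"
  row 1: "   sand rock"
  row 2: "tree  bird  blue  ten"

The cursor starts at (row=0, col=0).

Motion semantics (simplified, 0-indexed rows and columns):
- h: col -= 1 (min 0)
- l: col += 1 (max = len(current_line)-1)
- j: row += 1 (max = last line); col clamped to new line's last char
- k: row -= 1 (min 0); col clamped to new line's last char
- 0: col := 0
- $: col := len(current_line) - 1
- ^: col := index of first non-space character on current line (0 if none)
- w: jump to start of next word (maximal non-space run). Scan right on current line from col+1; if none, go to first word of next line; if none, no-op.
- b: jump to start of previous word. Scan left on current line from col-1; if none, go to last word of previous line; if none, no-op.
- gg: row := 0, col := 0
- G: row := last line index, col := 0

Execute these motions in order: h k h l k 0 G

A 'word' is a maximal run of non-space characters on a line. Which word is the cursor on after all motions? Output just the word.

After 1 (h): row=0 col=0 char='s'
After 2 (k): row=0 col=0 char='s'
After 3 (h): row=0 col=0 char='s'
After 4 (l): row=0 col=1 char='i'
After 5 (k): row=0 col=1 char='i'
After 6 (0): row=0 col=0 char='s'
After 7 (G): row=2 col=0 char='t'

Answer: tree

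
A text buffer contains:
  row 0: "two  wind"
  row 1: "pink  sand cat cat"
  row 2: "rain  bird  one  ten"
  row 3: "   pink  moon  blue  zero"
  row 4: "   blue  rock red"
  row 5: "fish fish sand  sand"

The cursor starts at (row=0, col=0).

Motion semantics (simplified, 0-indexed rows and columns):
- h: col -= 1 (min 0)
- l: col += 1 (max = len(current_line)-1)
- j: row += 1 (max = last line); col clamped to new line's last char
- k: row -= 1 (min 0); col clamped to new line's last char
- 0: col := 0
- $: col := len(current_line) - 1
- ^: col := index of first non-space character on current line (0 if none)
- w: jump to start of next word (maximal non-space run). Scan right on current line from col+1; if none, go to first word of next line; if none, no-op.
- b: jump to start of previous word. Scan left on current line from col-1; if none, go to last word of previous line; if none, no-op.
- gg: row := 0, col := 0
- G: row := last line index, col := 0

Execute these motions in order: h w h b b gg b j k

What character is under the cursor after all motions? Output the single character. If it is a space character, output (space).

Answer: t

Derivation:
After 1 (h): row=0 col=0 char='t'
After 2 (w): row=0 col=5 char='w'
After 3 (h): row=0 col=4 char='_'
After 4 (b): row=0 col=0 char='t'
After 5 (b): row=0 col=0 char='t'
After 6 (gg): row=0 col=0 char='t'
After 7 (b): row=0 col=0 char='t'
After 8 (j): row=1 col=0 char='p'
After 9 (k): row=0 col=0 char='t'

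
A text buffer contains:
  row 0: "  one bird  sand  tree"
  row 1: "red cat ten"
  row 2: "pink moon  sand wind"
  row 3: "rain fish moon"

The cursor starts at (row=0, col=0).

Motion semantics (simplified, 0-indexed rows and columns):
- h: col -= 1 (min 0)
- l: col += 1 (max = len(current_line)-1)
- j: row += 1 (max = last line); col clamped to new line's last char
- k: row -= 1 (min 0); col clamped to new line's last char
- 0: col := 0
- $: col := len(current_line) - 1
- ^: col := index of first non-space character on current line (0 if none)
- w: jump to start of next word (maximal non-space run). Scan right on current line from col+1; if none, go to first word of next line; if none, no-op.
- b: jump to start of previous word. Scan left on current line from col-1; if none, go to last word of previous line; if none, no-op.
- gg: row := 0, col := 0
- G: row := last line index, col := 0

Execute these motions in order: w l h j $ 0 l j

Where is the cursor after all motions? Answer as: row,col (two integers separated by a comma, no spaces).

After 1 (w): row=0 col=2 char='o'
After 2 (l): row=0 col=3 char='n'
After 3 (h): row=0 col=2 char='o'
After 4 (j): row=1 col=2 char='d'
After 5 ($): row=1 col=10 char='n'
After 6 (0): row=1 col=0 char='r'
After 7 (l): row=1 col=1 char='e'
After 8 (j): row=2 col=1 char='i'

Answer: 2,1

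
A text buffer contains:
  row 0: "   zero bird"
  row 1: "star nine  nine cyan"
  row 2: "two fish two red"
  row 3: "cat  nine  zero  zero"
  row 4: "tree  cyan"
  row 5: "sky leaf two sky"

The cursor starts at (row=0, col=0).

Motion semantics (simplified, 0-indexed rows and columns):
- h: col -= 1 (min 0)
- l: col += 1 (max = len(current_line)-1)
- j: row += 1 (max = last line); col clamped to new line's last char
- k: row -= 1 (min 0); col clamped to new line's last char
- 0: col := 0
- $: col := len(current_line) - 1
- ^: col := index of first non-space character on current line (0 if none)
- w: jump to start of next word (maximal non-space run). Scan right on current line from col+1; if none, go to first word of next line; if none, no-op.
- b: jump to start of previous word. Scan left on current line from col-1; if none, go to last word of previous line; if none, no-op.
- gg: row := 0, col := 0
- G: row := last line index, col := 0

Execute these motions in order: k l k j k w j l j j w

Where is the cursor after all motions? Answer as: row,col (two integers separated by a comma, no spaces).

Answer: 3,5

Derivation:
After 1 (k): row=0 col=0 char='_'
After 2 (l): row=0 col=1 char='_'
After 3 (k): row=0 col=1 char='_'
After 4 (j): row=1 col=1 char='t'
After 5 (k): row=0 col=1 char='_'
After 6 (w): row=0 col=3 char='z'
After 7 (j): row=1 col=3 char='r'
After 8 (l): row=1 col=4 char='_'
After 9 (j): row=2 col=4 char='f'
After 10 (j): row=3 col=4 char='_'
After 11 (w): row=3 col=5 char='n'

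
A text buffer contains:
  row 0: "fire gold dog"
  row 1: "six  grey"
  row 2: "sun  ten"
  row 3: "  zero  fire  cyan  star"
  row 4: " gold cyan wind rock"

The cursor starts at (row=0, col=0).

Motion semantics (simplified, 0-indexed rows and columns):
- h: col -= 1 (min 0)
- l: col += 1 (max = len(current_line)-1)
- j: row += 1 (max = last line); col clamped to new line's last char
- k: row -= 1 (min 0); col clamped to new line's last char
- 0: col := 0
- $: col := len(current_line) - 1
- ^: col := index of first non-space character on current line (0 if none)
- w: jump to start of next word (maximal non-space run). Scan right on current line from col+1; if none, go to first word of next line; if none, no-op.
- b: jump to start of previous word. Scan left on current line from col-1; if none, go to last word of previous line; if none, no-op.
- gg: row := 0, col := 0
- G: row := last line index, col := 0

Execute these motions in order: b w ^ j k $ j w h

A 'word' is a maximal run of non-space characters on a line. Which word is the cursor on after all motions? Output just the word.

Answer: sun

Derivation:
After 1 (b): row=0 col=0 char='f'
After 2 (w): row=0 col=5 char='g'
After 3 (^): row=0 col=0 char='f'
After 4 (j): row=1 col=0 char='s'
After 5 (k): row=0 col=0 char='f'
After 6 ($): row=0 col=12 char='g'
After 7 (j): row=1 col=8 char='y'
After 8 (w): row=2 col=0 char='s'
After 9 (h): row=2 col=0 char='s'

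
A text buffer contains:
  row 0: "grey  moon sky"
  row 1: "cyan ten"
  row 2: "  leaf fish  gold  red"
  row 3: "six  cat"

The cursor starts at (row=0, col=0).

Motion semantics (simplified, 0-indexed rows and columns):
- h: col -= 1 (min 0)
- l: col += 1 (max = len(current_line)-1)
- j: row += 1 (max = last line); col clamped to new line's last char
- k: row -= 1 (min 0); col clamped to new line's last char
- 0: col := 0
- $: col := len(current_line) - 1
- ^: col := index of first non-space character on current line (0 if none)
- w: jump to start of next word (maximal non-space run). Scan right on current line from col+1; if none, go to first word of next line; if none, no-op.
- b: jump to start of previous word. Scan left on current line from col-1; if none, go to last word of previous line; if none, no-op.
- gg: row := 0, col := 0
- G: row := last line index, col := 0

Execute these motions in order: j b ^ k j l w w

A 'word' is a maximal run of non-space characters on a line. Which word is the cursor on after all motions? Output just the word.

Answer: leaf

Derivation:
After 1 (j): row=1 col=0 char='c'
After 2 (b): row=0 col=11 char='s'
After 3 (^): row=0 col=0 char='g'
After 4 (k): row=0 col=0 char='g'
After 5 (j): row=1 col=0 char='c'
After 6 (l): row=1 col=1 char='y'
After 7 (w): row=1 col=5 char='t'
After 8 (w): row=2 col=2 char='l'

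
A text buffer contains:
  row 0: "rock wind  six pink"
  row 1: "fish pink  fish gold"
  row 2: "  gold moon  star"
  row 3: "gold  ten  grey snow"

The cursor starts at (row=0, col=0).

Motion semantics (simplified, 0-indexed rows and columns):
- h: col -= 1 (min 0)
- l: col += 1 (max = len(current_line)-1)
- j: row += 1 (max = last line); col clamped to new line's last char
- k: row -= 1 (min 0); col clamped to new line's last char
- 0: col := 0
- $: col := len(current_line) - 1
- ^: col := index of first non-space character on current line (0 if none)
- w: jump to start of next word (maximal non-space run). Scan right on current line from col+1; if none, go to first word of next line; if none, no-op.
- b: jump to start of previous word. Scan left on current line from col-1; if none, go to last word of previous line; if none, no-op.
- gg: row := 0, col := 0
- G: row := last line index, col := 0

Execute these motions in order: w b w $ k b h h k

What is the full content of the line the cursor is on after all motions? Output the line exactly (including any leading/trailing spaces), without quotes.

Answer: rock wind  six pink

Derivation:
After 1 (w): row=0 col=5 char='w'
After 2 (b): row=0 col=0 char='r'
After 3 (w): row=0 col=5 char='w'
After 4 ($): row=0 col=18 char='k'
After 5 (k): row=0 col=18 char='k'
After 6 (b): row=0 col=15 char='p'
After 7 (h): row=0 col=14 char='_'
After 8 (h): row=0 col=13 char='x'
After 9 (k): row=0 col=13 char='x'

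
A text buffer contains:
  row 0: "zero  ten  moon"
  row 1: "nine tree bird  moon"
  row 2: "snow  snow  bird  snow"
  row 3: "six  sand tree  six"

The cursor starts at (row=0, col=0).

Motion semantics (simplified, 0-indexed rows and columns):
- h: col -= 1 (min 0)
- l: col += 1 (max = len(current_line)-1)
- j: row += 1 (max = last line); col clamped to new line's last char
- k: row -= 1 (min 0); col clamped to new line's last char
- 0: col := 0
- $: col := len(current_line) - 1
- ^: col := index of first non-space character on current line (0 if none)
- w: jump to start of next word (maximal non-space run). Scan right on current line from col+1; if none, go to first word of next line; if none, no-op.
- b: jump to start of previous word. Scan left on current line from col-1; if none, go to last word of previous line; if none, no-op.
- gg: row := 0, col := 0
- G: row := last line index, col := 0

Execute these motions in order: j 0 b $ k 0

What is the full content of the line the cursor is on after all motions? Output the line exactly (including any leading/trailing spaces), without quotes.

Answer: zero  ten  moon

Derivation:
After 1 (j): row=1 col=0 char='n'
After 2 (0): row=1 col=0 char='n'
After 3 (b): row=0 col=11 char='m'
After 4 ($): row=0 col=14 char='n'
After 5 (k): row=0 col=14 char='n'
After 6 (0): row=0 col=0 char='z'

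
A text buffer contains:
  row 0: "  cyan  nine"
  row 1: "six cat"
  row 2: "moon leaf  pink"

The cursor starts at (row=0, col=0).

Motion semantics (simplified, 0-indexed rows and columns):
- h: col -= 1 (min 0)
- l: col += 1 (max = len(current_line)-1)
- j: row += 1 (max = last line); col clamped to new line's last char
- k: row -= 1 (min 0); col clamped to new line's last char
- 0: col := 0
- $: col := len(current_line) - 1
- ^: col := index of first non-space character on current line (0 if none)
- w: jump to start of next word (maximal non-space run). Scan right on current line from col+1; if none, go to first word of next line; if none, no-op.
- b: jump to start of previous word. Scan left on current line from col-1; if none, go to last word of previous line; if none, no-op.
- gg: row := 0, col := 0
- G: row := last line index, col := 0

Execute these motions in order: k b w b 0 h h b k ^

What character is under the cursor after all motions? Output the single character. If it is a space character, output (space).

After 1 (k): row=0 col=0 char='_'
After 2 (b): row=0 col=0 char='_'
After 3 (w): row=0 col=2 char='c'
After 4 (b): row=0 col=2 char='c'
After 5 (0): row=0 col=0 char='_'
After 6 (h): row=0 col=0 char='_'
After 7 (h): row=0 col=0 char='_'
After 8 (b): row=0 col=0 char='_'
After 9 (k): row=0 col=0 char='_'
After 10 (^): row=0 col=2 char='c'

Answer: c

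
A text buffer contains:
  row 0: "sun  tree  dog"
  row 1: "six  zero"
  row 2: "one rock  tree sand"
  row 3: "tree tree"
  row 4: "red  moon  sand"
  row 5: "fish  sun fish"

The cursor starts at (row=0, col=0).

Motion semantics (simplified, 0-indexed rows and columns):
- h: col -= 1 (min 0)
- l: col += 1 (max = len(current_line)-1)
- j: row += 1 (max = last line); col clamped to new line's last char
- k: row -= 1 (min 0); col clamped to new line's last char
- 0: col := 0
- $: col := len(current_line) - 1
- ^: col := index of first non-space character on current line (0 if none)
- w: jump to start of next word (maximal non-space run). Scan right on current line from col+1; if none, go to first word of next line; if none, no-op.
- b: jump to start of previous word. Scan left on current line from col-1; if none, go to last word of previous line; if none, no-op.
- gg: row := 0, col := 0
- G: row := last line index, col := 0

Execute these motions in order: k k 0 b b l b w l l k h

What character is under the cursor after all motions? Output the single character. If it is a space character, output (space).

Answer: r

Derivation:
After 1 (k): row=0 col=0 char='s'
After 2 (k): row=0 col=0 char='s'
After 3 (0): row=0 col=0 char='s'
After 4 (b): row=0 col=0 char='s'
After 5 (b): row=0 col=0 char='s'
After 6 (l): row=0 col=1 char='u'
After 7 (b): row=0 col=0 char='s'
After 8 (w): row=0 col=5 char='t'
After 9 (l): row=0 col=6 char='r'
After 10 (l): row=0 col=7 char='e'
After 11 (k): row=0 col=7 char='e'
After 12 (h): row=0 col=6 char='r'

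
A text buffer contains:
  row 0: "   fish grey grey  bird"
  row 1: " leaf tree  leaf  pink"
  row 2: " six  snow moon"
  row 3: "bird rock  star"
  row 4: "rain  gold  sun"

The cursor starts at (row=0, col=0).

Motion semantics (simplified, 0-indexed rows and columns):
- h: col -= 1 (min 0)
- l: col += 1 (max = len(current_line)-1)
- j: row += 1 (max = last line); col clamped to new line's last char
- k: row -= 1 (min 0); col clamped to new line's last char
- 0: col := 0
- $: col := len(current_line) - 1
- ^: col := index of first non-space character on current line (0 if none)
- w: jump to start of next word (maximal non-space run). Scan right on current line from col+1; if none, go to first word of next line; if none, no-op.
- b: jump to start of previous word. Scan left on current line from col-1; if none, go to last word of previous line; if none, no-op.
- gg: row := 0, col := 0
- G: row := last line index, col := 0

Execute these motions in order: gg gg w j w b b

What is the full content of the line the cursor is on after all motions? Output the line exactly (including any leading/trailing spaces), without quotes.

After 1 (gg): row=0 col=0 char='_'
After 2 (gg): row=0 col=0 char='_'
After 3 (w): row=0 col=3 char='f'
After 4 (j): row=1 col=3 char='a'
After 5 (w): row=1 col=6 char='t'
After 6 (b): row=1 col=1 char='l'
After 7 (b): row=0 col=19 char='b'

Answer:    fish grey grey  bird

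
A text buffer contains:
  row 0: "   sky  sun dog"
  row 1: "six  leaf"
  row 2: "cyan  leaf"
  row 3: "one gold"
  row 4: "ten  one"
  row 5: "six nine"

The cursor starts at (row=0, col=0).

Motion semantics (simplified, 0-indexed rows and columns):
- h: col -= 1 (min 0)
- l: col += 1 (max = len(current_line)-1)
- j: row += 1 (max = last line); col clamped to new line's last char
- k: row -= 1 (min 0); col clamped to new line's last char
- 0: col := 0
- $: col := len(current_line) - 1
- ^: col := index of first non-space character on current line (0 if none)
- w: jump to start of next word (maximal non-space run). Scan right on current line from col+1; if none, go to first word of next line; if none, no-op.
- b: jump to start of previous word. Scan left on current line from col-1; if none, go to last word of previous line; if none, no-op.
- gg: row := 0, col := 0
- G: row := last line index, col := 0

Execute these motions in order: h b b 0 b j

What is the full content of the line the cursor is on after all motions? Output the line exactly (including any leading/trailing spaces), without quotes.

After 1 (h): row=0 col=0 char='_'
After 2 (b): row=0 col=0 char='_'
After 3 (b): row=0 col=0 char='_'
After 4 (0): row=0 col=0 char='_'
After 5 (b): row=0 col=0 char='_'
After 6 (j): row=1 col=0 char='s'

Answer: six  leaf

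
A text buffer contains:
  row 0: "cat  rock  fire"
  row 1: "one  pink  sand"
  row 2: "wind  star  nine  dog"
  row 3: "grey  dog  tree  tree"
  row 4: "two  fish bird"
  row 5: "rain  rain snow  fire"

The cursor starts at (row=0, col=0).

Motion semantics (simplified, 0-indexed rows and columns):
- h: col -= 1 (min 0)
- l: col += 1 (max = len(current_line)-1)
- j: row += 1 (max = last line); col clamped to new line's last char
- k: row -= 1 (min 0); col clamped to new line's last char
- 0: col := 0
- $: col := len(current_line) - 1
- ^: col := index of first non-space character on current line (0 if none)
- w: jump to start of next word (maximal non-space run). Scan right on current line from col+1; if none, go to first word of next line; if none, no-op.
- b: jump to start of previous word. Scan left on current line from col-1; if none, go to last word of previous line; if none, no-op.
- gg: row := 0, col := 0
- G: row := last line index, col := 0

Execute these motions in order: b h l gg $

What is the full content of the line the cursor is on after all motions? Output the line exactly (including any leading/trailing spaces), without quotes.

After 1 (b): row=0 col=0 char='c'
After 2 (h): row=0 col=0 char='c'
After 3 (l): row=0 col=1 char='a'
After 4 (gg): row=0 col=0 char='c'
After 5 ($): row=0 col=14 char='e'

Answer: cat  rock  fire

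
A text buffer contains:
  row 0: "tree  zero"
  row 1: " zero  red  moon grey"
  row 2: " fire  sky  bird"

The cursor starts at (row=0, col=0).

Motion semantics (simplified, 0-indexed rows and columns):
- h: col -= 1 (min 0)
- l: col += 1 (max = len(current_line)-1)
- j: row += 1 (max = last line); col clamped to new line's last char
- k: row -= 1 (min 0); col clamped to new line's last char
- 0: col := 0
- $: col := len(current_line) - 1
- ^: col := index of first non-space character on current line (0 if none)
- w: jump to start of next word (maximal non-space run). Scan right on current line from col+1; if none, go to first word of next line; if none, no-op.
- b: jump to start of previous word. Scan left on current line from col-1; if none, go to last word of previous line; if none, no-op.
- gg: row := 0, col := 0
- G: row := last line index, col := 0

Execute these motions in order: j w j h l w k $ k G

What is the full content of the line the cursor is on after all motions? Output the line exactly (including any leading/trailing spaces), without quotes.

Answer:  fire  sky  bird

Derivation:
After 1 (j): row=1 col=0 char='_'
After 2 (w): row=1 col=1 char='z'
After 3 (j): row=2 col=1 char='f'
After 4 (h): row=2 col=0 char='_'
After 5 (l): row=2 col=1 char='f'
After 6 (w): row=2 col=7 char='s'
After 7 (k): row=1 col=7 char='r'
After 8 ($): row=1 col=20 char='y'
After 9 (k): row=0 col=9 char='o'
After 10 (G): row=2 col=0 char='_'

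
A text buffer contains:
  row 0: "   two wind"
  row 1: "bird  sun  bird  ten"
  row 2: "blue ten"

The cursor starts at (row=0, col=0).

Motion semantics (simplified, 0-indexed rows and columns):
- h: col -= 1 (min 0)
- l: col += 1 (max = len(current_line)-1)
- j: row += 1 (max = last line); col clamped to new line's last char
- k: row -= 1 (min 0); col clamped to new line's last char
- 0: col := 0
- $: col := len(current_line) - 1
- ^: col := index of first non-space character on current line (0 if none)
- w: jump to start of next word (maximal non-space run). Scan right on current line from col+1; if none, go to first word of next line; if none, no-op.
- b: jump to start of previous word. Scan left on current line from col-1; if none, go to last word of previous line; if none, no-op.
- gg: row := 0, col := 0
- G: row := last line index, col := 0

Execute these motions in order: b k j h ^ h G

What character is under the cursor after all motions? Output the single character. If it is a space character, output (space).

Answer: b

Derivation:
After 1 (b): row=0 col=0 char='_'
After 2 (k): row=0 col=0 char='_'
After 3 (j): row=1 col=0 char='b'
After 4 (h): row=1 col=0 char='b'
After 5 (^): row=1 col=0 char='b'
After 6 (h): row=1 col=0 char='b'
After 7 (G): row=2 col=0 char='b'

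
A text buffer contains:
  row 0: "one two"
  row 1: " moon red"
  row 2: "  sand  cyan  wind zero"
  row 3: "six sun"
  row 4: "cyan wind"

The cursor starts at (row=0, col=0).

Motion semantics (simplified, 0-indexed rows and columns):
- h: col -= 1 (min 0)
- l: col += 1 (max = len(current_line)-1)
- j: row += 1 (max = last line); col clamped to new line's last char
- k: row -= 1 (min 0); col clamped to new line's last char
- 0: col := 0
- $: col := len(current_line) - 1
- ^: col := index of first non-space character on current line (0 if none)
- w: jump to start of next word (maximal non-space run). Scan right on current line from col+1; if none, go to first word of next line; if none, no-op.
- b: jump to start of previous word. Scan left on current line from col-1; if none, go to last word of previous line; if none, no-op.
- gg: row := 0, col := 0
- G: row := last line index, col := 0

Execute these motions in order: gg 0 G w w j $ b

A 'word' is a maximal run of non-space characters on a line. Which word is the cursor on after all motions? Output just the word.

After 1 (gg): row=0 col=0 char='o'
After 2 (0): row=0 col=0 char='o'
After 3 (G): row=4 col=0 char='c'
After 4 (w): row=4 col=5 char='w'
After 5 (w): row=4 col=5 char='w'
After 6 (j): row=4 col=5 char='w'
After 7 ($): row=4 col=8 char='d'
After 8 (b): row=4 col=5 char='w'

Answer: wind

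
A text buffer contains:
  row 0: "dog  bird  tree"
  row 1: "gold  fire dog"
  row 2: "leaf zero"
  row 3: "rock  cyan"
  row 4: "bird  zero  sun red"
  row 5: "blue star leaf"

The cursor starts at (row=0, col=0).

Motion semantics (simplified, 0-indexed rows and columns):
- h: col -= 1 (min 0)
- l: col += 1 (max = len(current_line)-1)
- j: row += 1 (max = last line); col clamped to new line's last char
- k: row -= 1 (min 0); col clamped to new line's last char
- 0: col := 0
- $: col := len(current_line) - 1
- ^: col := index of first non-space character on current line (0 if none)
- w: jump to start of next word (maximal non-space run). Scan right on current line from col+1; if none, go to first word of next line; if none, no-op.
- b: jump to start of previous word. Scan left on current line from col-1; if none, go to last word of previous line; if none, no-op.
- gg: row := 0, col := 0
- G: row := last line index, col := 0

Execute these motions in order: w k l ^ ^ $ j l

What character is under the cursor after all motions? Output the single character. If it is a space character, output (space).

After 1 (w): row=0 col=5 char='b'
After 2 (k): row=0 col=5 char='b'
After 3 (l): row=0 col=6 char='i'
After 4 (^): row=0 col=0 char='d'
After 5 (^): row=0 col=0 char='d'
After 6 ($): row=0 col=14 char='e'
After 7 (j): row=1 col=13 char='g'
After 8 (l): row=1 col=13 char='g'

Answer: g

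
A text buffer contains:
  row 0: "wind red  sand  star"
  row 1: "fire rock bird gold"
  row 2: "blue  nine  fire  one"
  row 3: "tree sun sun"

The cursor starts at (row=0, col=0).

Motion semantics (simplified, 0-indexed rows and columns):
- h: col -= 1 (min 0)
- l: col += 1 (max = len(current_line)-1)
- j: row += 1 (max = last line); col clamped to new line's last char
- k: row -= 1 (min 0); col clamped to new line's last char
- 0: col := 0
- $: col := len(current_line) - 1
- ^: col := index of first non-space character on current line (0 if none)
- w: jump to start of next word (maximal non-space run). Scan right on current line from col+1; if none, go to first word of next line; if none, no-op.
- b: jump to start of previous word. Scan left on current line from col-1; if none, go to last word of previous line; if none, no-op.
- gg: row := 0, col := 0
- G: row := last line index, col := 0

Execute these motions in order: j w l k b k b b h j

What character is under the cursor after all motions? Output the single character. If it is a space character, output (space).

Answer: f

Derivation:
After 1 (j): row=1 col=0 char='f'
After 2 (w): row=1 col=5 char='r'
After 3 (l): row=1 col=6 char='o'
After 4 (k): row=0 col=6 char='e'
After 5 (b): row=0 col=5 char='r'
After 6 (k): row=0 col=5 char='r'
After 7 (b): row=0 col=0 char='w'
After 8 (b): row=0 col=0 char='w'
After 9 (h): row=0 col=0 char='w'
After 10 (j): row=1 col=0 char='f'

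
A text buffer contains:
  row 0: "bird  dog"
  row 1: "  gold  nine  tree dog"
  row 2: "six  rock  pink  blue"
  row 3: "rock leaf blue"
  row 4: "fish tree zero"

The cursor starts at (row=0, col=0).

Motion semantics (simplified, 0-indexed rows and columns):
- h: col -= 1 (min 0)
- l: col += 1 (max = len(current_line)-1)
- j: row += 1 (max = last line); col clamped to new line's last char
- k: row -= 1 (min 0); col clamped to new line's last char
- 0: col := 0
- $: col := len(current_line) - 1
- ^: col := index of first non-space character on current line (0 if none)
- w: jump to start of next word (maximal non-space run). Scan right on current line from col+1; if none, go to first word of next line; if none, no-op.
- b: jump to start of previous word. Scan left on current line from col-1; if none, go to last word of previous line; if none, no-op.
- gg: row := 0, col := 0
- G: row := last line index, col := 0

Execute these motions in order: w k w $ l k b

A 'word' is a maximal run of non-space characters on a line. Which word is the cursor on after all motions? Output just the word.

Answer: dog

Derivation:
After 1 (w): row=0 col=6 char='d'
After 2 (k): row=0 col=6 char='d'
After 3 (w): row=1 col=2 char='g'
After 4 ($): row=1 col=21 char='g'
After 5 (l): row=1 col=21 char='g'
After 6 (k): row=0 col=8 char='g'
After 7 (b): row=0 col=6 char='d'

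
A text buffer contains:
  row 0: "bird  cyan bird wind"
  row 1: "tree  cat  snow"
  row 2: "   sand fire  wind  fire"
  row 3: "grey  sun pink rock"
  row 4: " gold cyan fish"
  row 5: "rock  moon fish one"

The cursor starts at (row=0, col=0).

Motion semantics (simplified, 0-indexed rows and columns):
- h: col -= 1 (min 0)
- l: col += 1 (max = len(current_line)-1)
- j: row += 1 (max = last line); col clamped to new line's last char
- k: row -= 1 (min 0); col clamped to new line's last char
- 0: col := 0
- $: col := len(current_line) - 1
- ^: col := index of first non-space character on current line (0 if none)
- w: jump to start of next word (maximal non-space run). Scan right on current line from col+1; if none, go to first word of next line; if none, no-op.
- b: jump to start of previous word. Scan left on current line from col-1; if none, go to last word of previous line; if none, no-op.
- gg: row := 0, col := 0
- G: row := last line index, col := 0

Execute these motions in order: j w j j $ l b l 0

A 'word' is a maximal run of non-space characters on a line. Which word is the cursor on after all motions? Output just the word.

After 1 (j): row=1 col=0 char='t'
After 2 (w): row=1 col=6 char='c'
After 3 (j): row=2 col=6 char='d'
After 4 (j): row=3 col=6 char='s'
After 5 ($): row=3 col=18 char='k'
After 6 (l): row=3 col=18 char='k'
After 7 (b): row=3 col=15 char='r'
After 8 (l): row=3 col=16 char='o'
After 9 (0): row=3 col=0 char='g'

Answer: grey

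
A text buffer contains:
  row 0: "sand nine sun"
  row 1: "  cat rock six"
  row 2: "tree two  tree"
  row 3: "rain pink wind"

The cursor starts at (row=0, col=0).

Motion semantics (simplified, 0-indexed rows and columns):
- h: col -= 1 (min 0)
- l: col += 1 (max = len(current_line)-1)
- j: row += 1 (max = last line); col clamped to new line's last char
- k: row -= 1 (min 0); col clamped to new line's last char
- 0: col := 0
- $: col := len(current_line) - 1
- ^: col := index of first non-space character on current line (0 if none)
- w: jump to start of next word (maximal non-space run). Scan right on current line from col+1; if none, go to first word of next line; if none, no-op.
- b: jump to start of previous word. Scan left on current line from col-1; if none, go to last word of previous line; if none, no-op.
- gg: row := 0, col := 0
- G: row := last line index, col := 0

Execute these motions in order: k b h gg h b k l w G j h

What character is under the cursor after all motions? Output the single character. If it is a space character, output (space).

Answer: r

Derivation:
After 1 (k): row=0 col=0 char='s'
After 2 (b): row=0 col=0 char='s'
After 3 (h): row=0 col=0 char='s'
After 4 (gg): row=0 col=0 char='s'
After 5 (h): row=0 col=0 char='s'
After 6 (b): row=0 col=0 char='s'
After 7 (k): row=0 col=0 char='s'
After 8 (l): row=0 col=1 char='a'
After 9 (w): row=0 col=5 char='n'
After 10 (G): row=3 col=0 char='r'
After 11 (j): row=3 col=0 char='r'
After 12 (h): row=3 col=0 char='r'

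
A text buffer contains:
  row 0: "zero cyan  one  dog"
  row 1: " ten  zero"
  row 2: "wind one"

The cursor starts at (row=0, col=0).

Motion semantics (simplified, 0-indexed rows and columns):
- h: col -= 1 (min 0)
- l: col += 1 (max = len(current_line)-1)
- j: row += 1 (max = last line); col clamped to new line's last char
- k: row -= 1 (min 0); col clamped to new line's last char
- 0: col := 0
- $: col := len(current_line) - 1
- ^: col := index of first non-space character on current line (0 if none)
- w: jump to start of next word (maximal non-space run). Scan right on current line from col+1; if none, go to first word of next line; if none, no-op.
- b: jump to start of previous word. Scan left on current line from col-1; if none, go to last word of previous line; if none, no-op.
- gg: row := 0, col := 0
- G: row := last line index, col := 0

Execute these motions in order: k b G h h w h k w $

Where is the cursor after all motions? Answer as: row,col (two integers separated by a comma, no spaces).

Answer: 1,9

Derivation:
After 1 (k): row=0 col=0 char='z'
After 2 (b): row=0 col=0 char='z'
After 3 (G): row=2 col=0 char='w'
After 4 (h): row=2 col=0 char='w'
After 5 (h): row=2 col=0 char='w'
After 6 (w): row=2 col=5 char='o'
After 7 (h): row=2 col=4 char='_'
After 8 (k): row=1 col=4 char='_'
After 9 (w): row=1 col=6 char='z'
After 10 ($): row=1 col=9 char='o'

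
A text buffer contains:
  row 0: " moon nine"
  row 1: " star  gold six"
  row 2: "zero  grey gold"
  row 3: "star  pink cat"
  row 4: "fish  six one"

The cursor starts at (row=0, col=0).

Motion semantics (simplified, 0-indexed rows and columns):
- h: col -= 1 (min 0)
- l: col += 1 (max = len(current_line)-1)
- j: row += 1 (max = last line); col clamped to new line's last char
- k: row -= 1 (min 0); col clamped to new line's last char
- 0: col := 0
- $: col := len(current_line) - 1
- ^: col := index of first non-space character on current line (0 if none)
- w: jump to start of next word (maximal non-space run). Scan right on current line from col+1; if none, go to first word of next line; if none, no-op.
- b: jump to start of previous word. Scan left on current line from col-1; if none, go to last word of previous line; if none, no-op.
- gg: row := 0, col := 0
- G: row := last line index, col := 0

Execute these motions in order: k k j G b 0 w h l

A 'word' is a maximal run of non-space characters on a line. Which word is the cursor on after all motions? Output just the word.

After 1 (k): row=0 col=0 char='_'
After 2 (k): row=0 col=0 char='_'
After 3 (j): row=1 col=0 char='_'
After 4 (G): row=4 col=0 char='f'
After 5 (b): row=3 col=11 char='c'
After 6 (0): row=3 col=0 char='s'
After 7 (w): row=3 col=6 char='p'
After 8 (h): row=3 col=5 char='_'
After 9 (l): row=3 col=6 char='p'

Answer: pink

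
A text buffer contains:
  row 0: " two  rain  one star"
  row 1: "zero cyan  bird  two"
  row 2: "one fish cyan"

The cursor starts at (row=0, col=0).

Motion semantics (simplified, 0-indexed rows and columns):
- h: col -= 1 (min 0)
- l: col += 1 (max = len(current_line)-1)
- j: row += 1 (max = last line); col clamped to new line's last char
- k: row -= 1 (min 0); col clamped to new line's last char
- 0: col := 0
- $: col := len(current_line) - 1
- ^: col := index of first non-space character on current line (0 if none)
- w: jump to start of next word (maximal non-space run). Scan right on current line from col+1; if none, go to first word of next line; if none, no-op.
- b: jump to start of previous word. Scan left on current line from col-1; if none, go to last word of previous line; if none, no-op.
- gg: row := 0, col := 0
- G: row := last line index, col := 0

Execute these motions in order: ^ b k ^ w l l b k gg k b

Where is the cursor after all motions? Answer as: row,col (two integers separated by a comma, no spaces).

Answer: 0,0

Derivation:
After 1 (^): row=0 col=1 char='t'
After 2 (b): row=0 col=1 char='t'
After 3 (k): row=0 col=1 char='t'
After 4 (^): row=0 col=1 char='t'
After 5 (w): row=0 col=6 char='r'
After 6 (l): row=0 col=7 char='a'
After 7 (l): row=0 col=8 char='i'
After 8 (b): row=0 col=6 char='r'
After 9 (k): row=0 col=6 char='r'
After 10 (gg): row=0 col=0 char='_'
After 11 (k): row=0 col=0 char='_'
After 12 (b): row=0 col=0 char='_'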